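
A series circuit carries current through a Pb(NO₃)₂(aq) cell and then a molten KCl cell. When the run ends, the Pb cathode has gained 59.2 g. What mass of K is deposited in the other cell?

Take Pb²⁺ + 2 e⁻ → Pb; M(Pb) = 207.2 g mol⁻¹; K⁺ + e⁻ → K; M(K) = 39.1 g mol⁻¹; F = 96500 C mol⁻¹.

22.3 g

n(Pb) = 59.2 / 207.2 = 0.2857 mol.
Since Pb²⁺ + 2 e⁻ → Pb, n(e⁻) passed = 2 × 0.2857 = 0.5714 mol.
Cells in series carry the same charge, so the same 0.5714 mol of electrons passes through cell 2.
K⁺ + e⁻ → K, so n(K) = 0.5714 / 1 = 0.5714 mol.
m(K) = 0.5714 × 39.1 = 22.3 g.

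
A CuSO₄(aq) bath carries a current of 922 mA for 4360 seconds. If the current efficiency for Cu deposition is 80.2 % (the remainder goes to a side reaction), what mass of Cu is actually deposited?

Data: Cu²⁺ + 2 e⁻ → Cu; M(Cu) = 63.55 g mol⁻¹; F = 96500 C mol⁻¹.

1.06 g

Q = I·t = 0.9220 × 4360.0 = 4020 C.
n(e⁻) = 4020/96500 = 0.04166 mol; theoretically n(Cu) = 0.04166/2 = 0.02083 mol, m_theo = 1.324 g.
At 80.2 % efficiency, m_actual = 0.802 × 1.324 = 1.06 g.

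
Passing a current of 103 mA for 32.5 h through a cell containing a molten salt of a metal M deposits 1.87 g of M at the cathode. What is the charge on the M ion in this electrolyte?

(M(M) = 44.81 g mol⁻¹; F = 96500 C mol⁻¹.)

Q = I·t = 0.1030 A × 117000 s = 12050 C, so n(e⁻) = 12050/96500 = 0.1249 mol.
n(M) deposited = 1.87 / 44.81 = 0.04173 mol.
Electrons per atom = n(e⁻)/n(M) = 0.1249 / 0.04173 = 2.99 ≈ 3, so the ion is M³⁺.

+3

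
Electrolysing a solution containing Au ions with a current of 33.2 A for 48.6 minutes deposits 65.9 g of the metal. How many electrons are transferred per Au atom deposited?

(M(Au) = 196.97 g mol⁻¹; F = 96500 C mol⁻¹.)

Q = I·t = 33.20 A × 2916.0 s = 96810 C, so n(e⁻) = 96810/96500 = 1.003 mol.
n(Au) deposited = 65.9 / 196.97 = 0.3346 mol.
Electrons per atom = n(e⁻)/n(Au) = 1.003 / 0.3346 = 3.00 ≈ 3, so the ion is Au³⁺.

3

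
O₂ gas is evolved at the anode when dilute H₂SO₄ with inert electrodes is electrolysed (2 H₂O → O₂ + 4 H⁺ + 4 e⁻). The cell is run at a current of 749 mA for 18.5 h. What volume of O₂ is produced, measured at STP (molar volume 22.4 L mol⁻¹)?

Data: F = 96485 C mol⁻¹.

2.90 L

Q = I·t = 0.7490 A × 66600 s = 49880 C.
n(e⁻) = Q/F = 49880 / 96485 = 0.5170 mol.
4 electrons are transferred per O₂ molecule, so n(O₂) = 0.5170 / 4 = 0.1293 mol.
V = n × V_m = 0.1293 × 22.4 = 2.90 L.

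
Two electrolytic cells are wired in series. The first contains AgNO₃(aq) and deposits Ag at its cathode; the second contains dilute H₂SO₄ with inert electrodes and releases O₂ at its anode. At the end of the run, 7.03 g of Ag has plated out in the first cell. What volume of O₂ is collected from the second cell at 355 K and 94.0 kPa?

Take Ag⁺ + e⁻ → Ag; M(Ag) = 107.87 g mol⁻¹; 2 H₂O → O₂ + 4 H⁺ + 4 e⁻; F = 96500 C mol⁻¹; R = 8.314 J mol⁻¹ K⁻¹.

0.512 L

n(Ag) = 7.03 / 107.87 = 0.06517 mol, so n(e⁻) = 1 × 0.06517 = 0.06517 mol.
The cells are in series, so the same 0.06517 mol of electrons passes through the second cell.
2 H₂O → O₂ + 4 H⁺ + 4 e⁻ — 4 mol e⁻ per mol O₂, so n(O₂) = 0.06517/4 = 0.01629 mol.
V = nRT/P = (0.01629 × 8.314 × 355) / (94.0 × 10³) = 5.12 × 10⁻⁴ m³ = 0.512 L.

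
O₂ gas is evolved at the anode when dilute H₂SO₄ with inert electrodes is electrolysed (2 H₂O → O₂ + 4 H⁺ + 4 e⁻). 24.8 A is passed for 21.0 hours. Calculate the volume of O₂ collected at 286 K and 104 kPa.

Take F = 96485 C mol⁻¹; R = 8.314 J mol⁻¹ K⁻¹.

Q = I·t = 24.80 A × 75600 s = 1875000 C.
n(e⁻) = Q/F = 1875000 / 96485 = 19.43 mol.
4 electrons are transferred per O₂ molecule, so n(O₂) = 19.43 / 4 = 4.858 mol.
V = nRT/P = (4.858 × 8.314 × 286) / (104 × 10³ Pa) = 0.111 m³ = 111 L.

111 L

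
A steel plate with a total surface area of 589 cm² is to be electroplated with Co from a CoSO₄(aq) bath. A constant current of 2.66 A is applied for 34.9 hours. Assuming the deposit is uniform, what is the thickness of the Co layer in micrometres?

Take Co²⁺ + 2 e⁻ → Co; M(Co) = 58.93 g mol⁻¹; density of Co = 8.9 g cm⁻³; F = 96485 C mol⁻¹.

195 μm

Q = I·t = 2.660 × 125640 = 334200 C; n(e⁻) = 3.464 mol.
n(Co) = n(e⁻)/2 = 1.732 mol, so m = 1.732 × 58.93 = 102.1 g.
Volume = m/ρ = 102.1 / 8.9 = 11.47 cm³.
Thickness = V/A = 11.47 / 589 = 0.0195 cm = 195 μm.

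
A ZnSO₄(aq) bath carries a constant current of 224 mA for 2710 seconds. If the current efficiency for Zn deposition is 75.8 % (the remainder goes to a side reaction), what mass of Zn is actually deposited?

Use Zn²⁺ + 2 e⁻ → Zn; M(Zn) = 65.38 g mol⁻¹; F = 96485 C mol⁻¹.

0.156 g

Q = I·t = 0.2240 × 2710.0 = 607.0 C.
n(e⁻) = 607.0/96485 = 0.006292 mol; theoretically n(Zn) = 0.006292/2 = 0.003146 mol, m_theo = 0.2057 g.
At 75.8 % efficiency, m_actual = 0.758 × 0.2057 = 0.156 g.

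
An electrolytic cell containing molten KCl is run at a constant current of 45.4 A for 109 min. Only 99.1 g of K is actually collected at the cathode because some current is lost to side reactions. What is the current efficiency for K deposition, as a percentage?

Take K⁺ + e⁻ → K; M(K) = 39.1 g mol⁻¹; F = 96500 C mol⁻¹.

82.4 %

Q = I·t = 45.40 × 6540.0 = 296900 C; n(e⁻) = 296900/96500 = 3.077 mol.
Theoretical n(K) = n(e⁻)/1 = 3.077 mol, i.e. m_theo = 3.077 × 39.1 = 120.3 g.
Efficiency = m_actual / m_theo = 99.1 / 120.3 = 82.4 %.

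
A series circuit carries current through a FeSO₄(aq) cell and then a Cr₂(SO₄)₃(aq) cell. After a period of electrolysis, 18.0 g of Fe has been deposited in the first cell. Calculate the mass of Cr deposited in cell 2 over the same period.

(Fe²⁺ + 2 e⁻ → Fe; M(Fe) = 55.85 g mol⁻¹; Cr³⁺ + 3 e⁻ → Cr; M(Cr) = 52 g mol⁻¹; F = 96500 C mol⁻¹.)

n(Fe) = 18.0 / 55.85 = 0.3223 mol.
Since Fe²⁺ + 2 e⁻ → Fe, n(e⁻) passed = 2 × 0.3223 = 0.6446 mol.
Cells in series carry the same charge, so the same 0.6446 mol of electrons passes through cell 2.
Cr³⁺ + 3 e⁻ → Cr, so n(Cr) = 0.6446 / 3 = 0.2149 mol.
m(Cr) = 0.2149 × 52 = 11.2 g.

11.2 g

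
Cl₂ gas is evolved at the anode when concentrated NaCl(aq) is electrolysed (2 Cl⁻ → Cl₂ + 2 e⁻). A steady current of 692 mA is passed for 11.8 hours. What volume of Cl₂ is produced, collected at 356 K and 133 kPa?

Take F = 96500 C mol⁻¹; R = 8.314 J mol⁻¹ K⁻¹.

Q = I·t = 0.6920 A × 42480 s = 29400 C.
n(e⁻) = Q/F = 29400 / 96500 = 0.3046 mol.
2 electrons are transferred per Cl₂ molecule, so n(Cl₂) = 0.3046 / 2 = 0.1523 mol.
V = nRT/P = (0.1523 × 8.314 × 356) / (133 × 10³ Pa) = 0.00339 m³ = 3.39 L.

3.39 L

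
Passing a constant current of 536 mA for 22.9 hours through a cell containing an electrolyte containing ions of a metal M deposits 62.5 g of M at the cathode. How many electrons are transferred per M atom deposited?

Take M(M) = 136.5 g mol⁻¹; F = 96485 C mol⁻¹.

1

Q = I·t = 0.5360 A × 82440 s = 44190 C, so n(e⁻) = 44190/96485 = 0.4580 mol.
n(M) deposited = 62.5 / 136.5 = 0.4579 mol.
Electrons per atom = n(e⁻)/n(M) = 0.4580 / 0.4579 = 1.00 ≈ 1, so the ion is M⁺.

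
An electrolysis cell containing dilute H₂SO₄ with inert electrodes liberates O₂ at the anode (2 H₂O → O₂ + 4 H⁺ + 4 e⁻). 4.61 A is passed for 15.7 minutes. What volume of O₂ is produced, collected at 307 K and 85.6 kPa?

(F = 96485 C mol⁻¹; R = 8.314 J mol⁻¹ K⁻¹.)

0.336 L

Q = I·t = 4.610 A × 942.00 s = 4343 C.
n(e⁻) = Q/F = 4343 / 96485 = 0.04501 mol.
4 electrons are transferred per O₂ molecule, so n(O₂) = 0.04501 / 4 = 0.01125 mol.
V = nRT/P = (0.01125 × 8.314 × 307) / (85.6 × 10³ Pa) = 3.36 × 10⁻⁴ m³ = 0.336 L.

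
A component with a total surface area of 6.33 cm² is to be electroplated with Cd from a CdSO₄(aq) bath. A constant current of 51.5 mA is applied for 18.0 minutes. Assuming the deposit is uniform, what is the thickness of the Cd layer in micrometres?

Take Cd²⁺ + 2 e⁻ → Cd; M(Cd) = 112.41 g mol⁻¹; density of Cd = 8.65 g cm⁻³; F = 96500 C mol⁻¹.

Q = I·t = 0.05150 × 1080.0 = 55.62 C; n(e⁻) = 0.0005764 mol.
n(Cd) = n(e⁻)/2 = 0.0002882 mol, so m = 0.0002882 × 112.41 = 0.03240 g.
Volume = m/ρ = 0.03240 / 8.65 = 0.003745 cm³.
Thickness = V/A = 0.003745 / 6.33 = 5.92 × 10⁻⁴ cm = 5.92 μm.

5.92 μm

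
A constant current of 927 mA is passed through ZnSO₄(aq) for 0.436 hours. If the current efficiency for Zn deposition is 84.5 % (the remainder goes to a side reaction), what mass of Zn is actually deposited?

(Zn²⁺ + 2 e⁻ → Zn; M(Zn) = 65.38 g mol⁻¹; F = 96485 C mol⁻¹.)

Q = I·t = 0.9270 × 1569.6 = 1455 C.
n(e⁻) = 1455/96485 = 0.01508 mol; theoretically n(Zn) = 0.01508/2 = 0.007540 mol, m_theo = 0.4930 g.
At 84.5 % efficiency, m_actual = 0.845 × 0.4930 = 0.417 g.

0.417 g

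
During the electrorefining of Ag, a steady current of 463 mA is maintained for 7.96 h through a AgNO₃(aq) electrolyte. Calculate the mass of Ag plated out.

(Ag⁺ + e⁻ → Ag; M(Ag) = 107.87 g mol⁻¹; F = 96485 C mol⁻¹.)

14.8 g

Q = I·t = 0.4630 A × 28656 s = 13270 C.
n(e⁻) = Q/F = 13270 / 96485 = 0.1375 mol.
Ag⁺ + e⁻ → Ag, so n(Ag) = n(e⁻)/1 = 0.1375 mol.
m = n·M = 0.1375 × 107.87 = 14.8 g.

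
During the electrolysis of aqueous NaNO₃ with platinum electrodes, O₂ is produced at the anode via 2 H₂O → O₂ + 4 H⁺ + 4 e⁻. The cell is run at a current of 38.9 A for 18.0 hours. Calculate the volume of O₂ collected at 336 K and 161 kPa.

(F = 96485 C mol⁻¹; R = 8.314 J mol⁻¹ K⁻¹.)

Q = I·t = 38.90 A × 64800 s = 2521000 C.
n(e⁻) = Q/F = 2521000 / 96485 = 26.13 mol.
4 electrons are transferred per O₂ molecule, so n(O₂) = 26.13 / 4 = 6.531 mol.
V = nRT/P = (6.531 × 8.314 × 336) / (161 × 10³ Pa) = 0.113 m³ = 113 L.

113 L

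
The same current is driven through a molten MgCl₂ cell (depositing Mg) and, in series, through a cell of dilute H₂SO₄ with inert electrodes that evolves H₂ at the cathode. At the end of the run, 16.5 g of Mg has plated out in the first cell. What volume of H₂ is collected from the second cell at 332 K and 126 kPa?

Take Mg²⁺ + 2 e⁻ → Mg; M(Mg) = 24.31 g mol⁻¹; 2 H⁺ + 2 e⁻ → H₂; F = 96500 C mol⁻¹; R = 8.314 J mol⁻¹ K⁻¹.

14.9 L

n(Mg) = 16.5 / 24.31 = 0.6787 mol, so n(e⁻) = 2 × 0.6787 = 1.357 mol.
The cells are in series, so the same 1.357 mol of electrons passes through the second cell.
2 H⁺ + 2 e⁻ → H₂ — 2 mol e⁻ per mol H₂, so n(H₂) = 1.357/2 = 0.6787 mol.
V = nRT/P = (0.6787 × 8.314 × 332) / (126 × 10³) = 0.0149 m³ = 14.9 L.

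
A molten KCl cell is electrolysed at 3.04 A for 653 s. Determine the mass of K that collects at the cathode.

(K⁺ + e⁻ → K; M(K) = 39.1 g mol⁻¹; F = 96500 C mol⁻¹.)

Q = I·t = 3.040 A × 653.00 s = 1985 C.
n(e⁻) = Q/F = 1985 / 96500 = 0.02057 mol.
K⁺ + e⁻ → K, so n(K) = n(e⁻)/1 = 0.02057 mol.
m = n·M = 0.02057 × 39.1 = 0.804 g.

0.804 g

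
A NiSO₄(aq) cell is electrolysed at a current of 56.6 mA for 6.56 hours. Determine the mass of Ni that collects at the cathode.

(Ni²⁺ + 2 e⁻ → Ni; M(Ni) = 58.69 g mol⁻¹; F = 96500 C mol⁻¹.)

0.406 g

Q = I·t = 0.05660 A × 23616 s = 1337 C.
n(e⁻) = Q/F = 1337 / 96500 = 0.01385 mol.
Ni²⁺ + 2 e⁻ → Ni, so n(Ni) = n(e⁻)/2 = 0.006926 mol.
m = n·M = 0.006926 × 58.69 = 0.406 g.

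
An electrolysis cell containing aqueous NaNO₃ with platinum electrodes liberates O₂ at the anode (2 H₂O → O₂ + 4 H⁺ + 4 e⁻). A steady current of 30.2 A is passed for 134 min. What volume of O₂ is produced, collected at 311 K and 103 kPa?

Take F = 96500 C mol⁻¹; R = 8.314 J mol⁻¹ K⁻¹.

Q = I·t = 30.20 A × 8040.0 s = 242800 C.
n(e⁻) = Q/F = 242800 / 96500 = 2.516 mol.
4 electrons are transferred per O₂ molecule, so n(O₂) = 2.516 / 4 = 0.6290 mol.
V = nRT/P = (0.6290 × 8.314 × 311) / (103 × 10³ Pa) = 0.0158 m³ = 15.8 L.

15.8 L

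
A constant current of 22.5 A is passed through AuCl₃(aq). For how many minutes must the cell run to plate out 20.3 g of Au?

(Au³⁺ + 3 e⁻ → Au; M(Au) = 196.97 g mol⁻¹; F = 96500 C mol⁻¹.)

n(Au) = m/M = 20.3 / 196.97 = 0.1031 mol.
Each Au atom requires 3 electrons, so n(e⁻) = 3 × 0.1031 = 0.3092 mol.
Q = n(e⁻)·F = 0.3092 × 96500 = 29840 C.
t = Q/I = 29840 / 22.50 A = 1326 s = 22.1 min.

22.1 min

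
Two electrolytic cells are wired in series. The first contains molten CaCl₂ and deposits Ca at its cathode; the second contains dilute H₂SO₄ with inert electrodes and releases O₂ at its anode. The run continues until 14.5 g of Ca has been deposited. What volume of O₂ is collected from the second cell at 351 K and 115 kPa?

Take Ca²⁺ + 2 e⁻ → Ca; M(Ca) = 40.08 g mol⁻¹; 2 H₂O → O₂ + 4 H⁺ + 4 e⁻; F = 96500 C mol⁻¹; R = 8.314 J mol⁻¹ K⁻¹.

n(Ca) = 14.5 / 40.08 = 0.3618 mol, so n(e⁻) = 2 × 0.3618 = 0.7236 mol.
The cells are in series, so the same 0.7236 mol of electrons passes through the second cell.
2 H₂O → O₂ + 4 H⁺ + 4 e⁻ — 4 mol e⁻ per mol O₂, so n(O₂) = 0.7236/4 = 0.1809 mol.
V = nRT/P = (0.1809 × 8.314 × 351) / (115 × 10³) = 0.00459 m³ = 4.59 L.

4.59 L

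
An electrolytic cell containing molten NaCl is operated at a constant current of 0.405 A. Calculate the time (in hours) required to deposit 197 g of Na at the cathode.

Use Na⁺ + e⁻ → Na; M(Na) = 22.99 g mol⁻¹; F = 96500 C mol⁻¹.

567 h

n(Na) = m/M = 197 / 22.99 = 8.569 mol.
Each Na atom requires 1 electron, so n(e⁻) = 1 × 8.569 = 8.569 mol.
Q = n(e⁻)·F = 8.569 × 96500 = 826900 C.
t = Q/I = 826900 / 0.4050 A = 2042000 s = 567 h.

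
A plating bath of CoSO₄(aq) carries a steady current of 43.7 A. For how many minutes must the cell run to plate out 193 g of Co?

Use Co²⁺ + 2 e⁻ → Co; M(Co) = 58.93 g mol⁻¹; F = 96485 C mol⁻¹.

241 min

n(Co) = m/M = 193 / 58.93 = 3.275 mol.
Each Co atom requires 2 electrons, so n(e⁻) = 2 × 3.275 = 6.550 mol.
Q = n(e⁻)·F = 6.550 × 96485 = 632000 C.
t = Q/I = 632000 / 43.70 A = 14460 s = 241 min.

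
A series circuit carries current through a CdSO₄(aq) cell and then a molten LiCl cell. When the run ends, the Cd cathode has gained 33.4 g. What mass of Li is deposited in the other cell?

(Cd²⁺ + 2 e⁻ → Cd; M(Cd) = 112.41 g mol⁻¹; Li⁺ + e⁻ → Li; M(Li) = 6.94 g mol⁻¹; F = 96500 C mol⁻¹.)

n(Cd) = 33.4 / 112.41 = 0.2971 mol.
Since Cd²⁺ + 2 e⁻ → Cd, n(e⁻) passed = 2 × 0.2971 = 0.5943 mol.
Cells in series carry the same charge, so the same 0.5943 mol of electrons passes through cell 2.
Li⁺ + e⁻ → Li, so n(Li) = 0.5943 / 1 = 0.5943 mol.
m(Li) = 0.5943 × 6.94 = 4.12 g.

4.12 g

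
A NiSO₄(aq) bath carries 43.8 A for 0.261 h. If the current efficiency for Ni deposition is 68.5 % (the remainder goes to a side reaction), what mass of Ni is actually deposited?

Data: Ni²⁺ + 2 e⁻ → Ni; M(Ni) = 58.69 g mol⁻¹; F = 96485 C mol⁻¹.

8.57 g

Q = I·t = 43.80 × 939.60 = 41150 C.
n(e⁻) = 41150/96485 = 0.4265 mol; theoretically n(Ni) = 0.4265/2 = 0.2133 mol, m_theo = 12.52 g.
At 68.5 % efficiency, m_actual = 0.685 × 12.52 = 8.57 g.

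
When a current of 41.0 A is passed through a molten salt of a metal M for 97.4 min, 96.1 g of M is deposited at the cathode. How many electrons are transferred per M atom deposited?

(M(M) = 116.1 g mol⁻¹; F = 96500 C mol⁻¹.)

Q = I·t = 41.00 A × 5844.0 s = 239600 C, so n(e⁻) = 239600/96500 = 2.483 mol.
n(M) deposited = 96.1 / 116.1 = 0.8277 mol.
Electrons per atom = n(e⁻)/n(M) = 2.483 / 0.8277 = 3.00 ≈ 3, so the ion is M³⁺.

3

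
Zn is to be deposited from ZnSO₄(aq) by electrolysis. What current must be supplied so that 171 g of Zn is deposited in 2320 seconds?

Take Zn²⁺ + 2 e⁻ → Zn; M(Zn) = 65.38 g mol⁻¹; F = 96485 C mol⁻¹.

218 A

n(Zn) = 171 / 65.38 = 2.615 mol.
n(e⁻) = 2 × 2.615 = 5.231 mol.
Q = n(e⁻)·F = 5.231 × 96485 = 504700 C.
I = Q/t = 504700 / 2320.0 s = 218 A.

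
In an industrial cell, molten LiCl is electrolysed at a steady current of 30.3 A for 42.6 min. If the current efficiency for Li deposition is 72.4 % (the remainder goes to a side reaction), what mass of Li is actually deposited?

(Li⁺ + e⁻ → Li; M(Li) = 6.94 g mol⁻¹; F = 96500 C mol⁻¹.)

Q = I·t = 30.30 × 2556.0 = 77450 C.
n(e⁻) = 77450/96500 = 0.8026 mol; theoretically n(Li) = 0.8026/1 = 0.8026 mol, m_theo = 5.570 g.
At 72.4 % efficiency, m_actual = 0.724 × 5.570 = 4.03 g.

4.03 g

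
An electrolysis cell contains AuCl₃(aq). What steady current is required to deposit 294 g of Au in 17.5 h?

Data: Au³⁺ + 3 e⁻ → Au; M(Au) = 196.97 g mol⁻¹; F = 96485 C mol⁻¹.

n(Au) = 294 / 196.97 = 1.493 mol.
n(e⁻) = 3 × 1.493 = 4.478 mol.
Q = n(e⁻)·F = 4.478 × 96485 = 432000 C.
I = Q/t = 432000 / 63000 s = 6.86 A.

6.86 A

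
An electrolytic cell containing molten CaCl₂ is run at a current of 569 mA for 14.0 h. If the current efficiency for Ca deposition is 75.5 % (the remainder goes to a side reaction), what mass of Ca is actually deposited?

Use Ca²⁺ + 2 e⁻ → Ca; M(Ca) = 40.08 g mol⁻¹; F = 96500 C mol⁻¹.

Q = I·t = 0.5690 × 50400 = 28680 C.
n(e⁻) = 28680/96500 = 0.2972 mol; theoretically n(Ca) = 0.2972/2 = 0.1486 mol, m_theo = 5.955 g.
At 75.5 % efficiency, m_actual = 0.755 × 5.955 = 4.50 g.

4.50 g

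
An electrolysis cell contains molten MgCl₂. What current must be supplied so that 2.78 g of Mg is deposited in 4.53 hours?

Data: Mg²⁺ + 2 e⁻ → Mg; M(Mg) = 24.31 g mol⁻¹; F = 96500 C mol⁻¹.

n(Mg) = 2.78 / 24.31 = 0.1144 mol.
n(e⁻) = 2 × 0.1144 = 0.2287 mol.
Q = n(e⁻)·F = 0.2287 × 96500 = 22070 C.
I = Q/t = 22070 / 16308 s = 1.35 A.

1.35 A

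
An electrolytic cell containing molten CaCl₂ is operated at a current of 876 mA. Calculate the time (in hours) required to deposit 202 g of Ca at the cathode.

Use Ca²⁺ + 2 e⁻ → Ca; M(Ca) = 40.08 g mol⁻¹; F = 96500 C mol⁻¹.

n(Ca) = m/M = 202 / 40.08 = 5.040 mol.
Each Ca atom requires 2 electrons, so n(e⁻) = 2 × 5.040 = 10.08 mol.
Q = n(e⁻)·F = 10.08 × 96500 = 972700 C.
t = Q/I = 972700 / 0.8760 A = 1110000 s = 308 h.

308 h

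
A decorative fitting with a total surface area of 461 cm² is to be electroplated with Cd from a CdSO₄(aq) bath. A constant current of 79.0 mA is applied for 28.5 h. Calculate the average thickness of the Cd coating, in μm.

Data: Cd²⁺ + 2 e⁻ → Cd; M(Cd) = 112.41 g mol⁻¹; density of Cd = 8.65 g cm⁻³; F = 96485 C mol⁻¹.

11.8 μm

Q = I·t = 0.07900 × 102600 = 8105 C; n(e⁻) = 0.08401 mol.
n(Cd) = n(e⁻)/2 = 0.04200 mol, so m = 0.04200 × 112.41 = 4.722 g.
Volume = m/ρ = 4.722 / 8.65 = 0.5459 cm³.
Thickness = V/A = 0.5459 / 461 = 0.00118 cm = 11.8 μm.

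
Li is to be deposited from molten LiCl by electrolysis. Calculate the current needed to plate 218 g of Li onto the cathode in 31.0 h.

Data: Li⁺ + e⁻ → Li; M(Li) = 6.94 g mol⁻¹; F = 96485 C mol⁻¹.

n(Li) = 218 / 6.94 = 31.41 mol.
n(e⁻) = 1 × 31.41 = 31.41 mol.
Q = n(e⁻)·F = 31.41 × 96485 = 3031000 C.
I = Q/t = 3031000 / 111600 s = 27.2 A.

27.2 A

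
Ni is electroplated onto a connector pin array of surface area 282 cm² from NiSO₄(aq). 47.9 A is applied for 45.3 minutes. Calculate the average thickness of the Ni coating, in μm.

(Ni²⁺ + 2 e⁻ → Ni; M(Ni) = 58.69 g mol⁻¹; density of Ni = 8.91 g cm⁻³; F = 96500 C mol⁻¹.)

Q = I·t = 47.90 × 2718.0 = 130200 C; n(e⁻) = 1.349 mol.
n(Ni) = n(e⁻)/2 = 0.6746 mol, so m = 0.6746 × 58.69 = 39.59 g.
Volume = m/ρ = 39.59 / 8.91 = 4.443 cm³.
Thickness = V/A = 4.443 / 282 = 0.0158 cm = 158 μm.

158 μm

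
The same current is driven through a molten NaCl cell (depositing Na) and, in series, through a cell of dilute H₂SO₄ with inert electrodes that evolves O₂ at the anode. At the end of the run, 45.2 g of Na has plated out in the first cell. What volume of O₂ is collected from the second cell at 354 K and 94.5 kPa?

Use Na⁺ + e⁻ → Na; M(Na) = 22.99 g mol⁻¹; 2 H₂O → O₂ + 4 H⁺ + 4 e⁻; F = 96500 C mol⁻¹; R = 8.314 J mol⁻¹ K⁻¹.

n(Na) = 45.2 / 22.99 = 1.966 mol, so n(e⁻) = 1 × 1.966 = 1.966 mol.
The cells are in series, so the same 1.966 mol of electrons passes through the second cell.
2 H₂O → O₂ + 4 H⁺ + 4 e⁻ — 4 mol e⁻ per mol O₂, so n(O₂) = 1.966/4 = 0.4915 mol.
V = nRT/P = (0.4915 × 8.314 × 354) / (94.5 × 10³) = 0.0153 m³ = 15.3 L.

15.3 L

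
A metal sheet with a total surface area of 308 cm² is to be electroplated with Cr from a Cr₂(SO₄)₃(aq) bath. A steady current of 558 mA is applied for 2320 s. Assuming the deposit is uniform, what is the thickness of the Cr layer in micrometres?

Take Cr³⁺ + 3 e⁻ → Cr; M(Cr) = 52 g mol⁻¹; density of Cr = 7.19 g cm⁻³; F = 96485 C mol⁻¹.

1.05 μm

Q = I·t = 0.5580 × 2320.0 = 1295 C; n(e⁻) = 0.01342 mol.
n(Cr) = n(e⁻)/3 = 0.004472 mol, so m = 0.004472 × 52 = 0.2326 g.
Volume = m/ρ = 0.2326 / 7.19 = 0.03235 cm³.
Thickness = V/A = 0.03235 / 308 = 1.05 × 10⁻⁴ cm = 1.05 μm.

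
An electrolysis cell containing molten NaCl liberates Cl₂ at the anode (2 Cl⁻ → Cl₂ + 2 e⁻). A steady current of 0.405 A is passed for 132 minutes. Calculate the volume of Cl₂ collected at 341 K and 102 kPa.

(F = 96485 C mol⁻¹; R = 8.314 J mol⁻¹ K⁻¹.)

Q = I·t = 0.4050 A × 7920.0 s = 3208 C.
n(e⁻) = Q/F = 3208 / 96485 = 0.03324 mol.
2 electrons are transferred per Cl₂ molecule, so n(Cl₂) = 0.03324 / 2 = 0.01662 mol.
V = nRT/P = (0.01662 × 8.314 × 341) / (102 × 10³ Pa) = 4.62 × 10⁻⁴ m³ = 0.462 L.

0.462 L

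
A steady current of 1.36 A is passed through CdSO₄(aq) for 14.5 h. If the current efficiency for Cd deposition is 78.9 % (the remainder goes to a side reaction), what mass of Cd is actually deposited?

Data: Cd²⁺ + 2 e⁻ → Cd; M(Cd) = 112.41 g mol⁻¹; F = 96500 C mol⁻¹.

32.6 g

Q = I·t = 1.360 × 52200 = 70990 C.
n(e⁻) = 70990/96500 = 0.7357 mol; theoretically n(Cd) = 0.7357/2 = 0.3678 mol, m_theo = 41.35 g.
At 78.9 % efficiency, m_actual = 0.789 × 41.35 = 32.6 g.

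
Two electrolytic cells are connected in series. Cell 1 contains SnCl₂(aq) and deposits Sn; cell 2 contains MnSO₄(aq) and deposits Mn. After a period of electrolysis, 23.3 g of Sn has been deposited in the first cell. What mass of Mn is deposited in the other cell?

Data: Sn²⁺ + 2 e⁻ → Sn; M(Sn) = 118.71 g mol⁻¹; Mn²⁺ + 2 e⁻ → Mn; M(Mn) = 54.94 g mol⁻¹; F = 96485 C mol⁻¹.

10.8 g

n(Sn) = 23.3 / 118.71 = 0.1963 mol.
Since Sn²⁺ + 2 e⁻ → Sn, n(e⁻) passed = 2 × 0.1963 = 0.3926 mol.
Cells in series carry the same charge, so the same 0.3926 mol of electrons passes through cell 2.
Mn²⁺ + 2 e⁻ → Mn, so n(Mn) = 0.3926 / 2 = 0.1963 mol.
m(Mn) = 0.1963 × 54.94 = 10.8 g.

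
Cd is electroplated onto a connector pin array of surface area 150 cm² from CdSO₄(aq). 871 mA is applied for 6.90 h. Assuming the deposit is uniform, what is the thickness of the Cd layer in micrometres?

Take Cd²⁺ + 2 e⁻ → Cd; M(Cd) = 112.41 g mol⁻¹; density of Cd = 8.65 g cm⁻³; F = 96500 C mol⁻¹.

Q = I·t = 0.8710 × 24840 = 21640 C; n(e⁻) = 0.2242 mol.
n(Cd) = n(e⁻)/2 = 0.1121 mol, so m = 0.1121 × 112.41 = 12.60 g.
Volume = m/ρ = 12.60 / 8.65 = 1.457 cm³.
Thickness = V/A = 1.457 / 150 = 0.00971 cm = 97.1 μm.

97.1 μm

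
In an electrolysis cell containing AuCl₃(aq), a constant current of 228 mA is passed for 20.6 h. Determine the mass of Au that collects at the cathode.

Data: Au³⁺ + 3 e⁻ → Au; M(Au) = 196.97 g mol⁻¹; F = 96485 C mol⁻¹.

11.5 g

Q = I·t = 0.2280 A × 74160 s = 16910 C.
n(e⁻) = Q/F = 16910 / 96485 = 0.1752 mol.
Au³⁺ + 3 e⁻ → Au, so n(Au) = n(e⁻)/3 = 0.05841 mol.
m = n·M = 0.05841 × 196.97 = 11.5 g.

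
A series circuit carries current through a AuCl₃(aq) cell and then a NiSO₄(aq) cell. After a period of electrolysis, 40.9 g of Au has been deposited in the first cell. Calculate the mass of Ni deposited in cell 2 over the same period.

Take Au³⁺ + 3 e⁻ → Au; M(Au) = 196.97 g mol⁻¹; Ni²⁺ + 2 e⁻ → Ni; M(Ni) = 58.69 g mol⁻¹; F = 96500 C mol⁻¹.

n(Au) = 40.9 / 196.97 = 0.2076 mol.
Since Au³⁺ + 3 e⁻ → Au, n(e⁻) passed = 3 × 0.2076 = 0.6229 mol.
Cells in series carry the same charge, so the same 0.6229 mol of electrons passes through cell 2.
Ni²⁺ + 2 e⁻ → Ni, so n(Ni) = 0.6229 / 2 = 0.3115 mol.
m(Ni) = 0.3115 × 58.69 = 18.3 g.

18.3 g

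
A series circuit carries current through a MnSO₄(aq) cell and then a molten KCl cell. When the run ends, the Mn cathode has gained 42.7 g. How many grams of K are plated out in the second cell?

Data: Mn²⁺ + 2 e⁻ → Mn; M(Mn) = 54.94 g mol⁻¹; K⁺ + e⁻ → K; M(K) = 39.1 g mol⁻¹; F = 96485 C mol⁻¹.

60.8 g

n(Mn) = 42.7 / 54.94 = 0.7772 mol.
Since Mn²⁺ + 2 e⁻ → Mn, n(e⁻) passed = 2 × 0.7772 = 1.554 mol.
Cells in series carry the same charge, so the same 1.554 mol of electrons passes through cell 2.
K⁺ + e⁻ → K, so n(K) = 1.554 / 1 = 1.554 mol.
m(K) = 1.554 × 39.1 = 60.8 g.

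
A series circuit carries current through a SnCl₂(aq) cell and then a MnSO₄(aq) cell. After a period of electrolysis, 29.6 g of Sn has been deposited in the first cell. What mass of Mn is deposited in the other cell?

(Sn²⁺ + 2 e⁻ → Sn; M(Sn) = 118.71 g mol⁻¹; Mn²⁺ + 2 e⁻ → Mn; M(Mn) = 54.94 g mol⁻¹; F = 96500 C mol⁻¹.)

13.7 g

n(Sn) = 29.6 / 118.71 = 0.2493 mol.
Since Sn²⁺ + 2 e⁻ → Sn, n(e⁻) passed = 2 × 0.2493 = 0.4987 mol.
Cells in series carry the same charge, so the same 0.4987 mol of electrons passes through cell 2.
Mn²⁺ + 2 e⁻ → Mn, so n(Mn) = 0.4987 / 2 = 0.2493 mol.
m(Mn) = 0.2493 × 54.94 = 13.7 g.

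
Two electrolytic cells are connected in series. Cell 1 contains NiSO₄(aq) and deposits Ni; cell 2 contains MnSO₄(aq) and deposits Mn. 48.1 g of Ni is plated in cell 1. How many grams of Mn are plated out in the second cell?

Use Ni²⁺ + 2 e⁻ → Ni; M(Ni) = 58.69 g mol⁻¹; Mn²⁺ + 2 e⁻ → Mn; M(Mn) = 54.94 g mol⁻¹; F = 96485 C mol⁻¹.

n(Ni) = 48.1 / 58.69 = 0.8196 mol.
Since Ni²⁺ + 2 e⁻ → Ni, n(e⁻) passed = 2 × 0.8196 = 1.639 mol.
Cells in series carry the same charge, so the same 1.639 mol of electrons passes through cell 2.
Mn²⁺ + 2 e⁻ → Mn, so n(Mn) = 1.639 / 2 = 0.8196 mol.
m(Mn) = 0.8196 × 54.94 = 45.0 g.

45.0 g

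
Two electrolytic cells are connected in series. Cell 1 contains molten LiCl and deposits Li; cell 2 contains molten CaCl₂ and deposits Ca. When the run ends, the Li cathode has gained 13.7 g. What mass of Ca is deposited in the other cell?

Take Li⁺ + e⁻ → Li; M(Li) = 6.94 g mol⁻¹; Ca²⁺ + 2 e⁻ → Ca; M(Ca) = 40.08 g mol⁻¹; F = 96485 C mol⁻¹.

n(Li) = 13.7 / 6.94 = 1.974 mol.
Since Li⁺ + e⁻ → Li, n(e⁻) passed = 1 × 1.974 = 1.974 mol.
Cells in series carry the same charge, so the same 1.974 mol of electrons passes through cell 2.
Ca²⁺ + 2 e⁻ → Ca, so n(Ca) = 1.974 / 2 = 0.9870 mol.
m(Ca) = 0.9870 × 40.08 = 39.6 g.

39.6 g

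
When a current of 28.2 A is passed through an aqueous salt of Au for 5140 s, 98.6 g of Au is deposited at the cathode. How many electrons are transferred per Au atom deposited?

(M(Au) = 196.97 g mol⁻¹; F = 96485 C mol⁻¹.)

Q = I·t = 28.20 A × 5140.0 s = 144900 C, so n(e⁻) = 144900/96485 = 1.502 mol.
n(Au) deposited = 98.6 / 196.97 = 0.5006 mol.
Electrons per atom = n(e⁻)/n(Au) = 1.502 / 0.5006 = 3.00 ≈ 3, so the ion is Au³⁺.

3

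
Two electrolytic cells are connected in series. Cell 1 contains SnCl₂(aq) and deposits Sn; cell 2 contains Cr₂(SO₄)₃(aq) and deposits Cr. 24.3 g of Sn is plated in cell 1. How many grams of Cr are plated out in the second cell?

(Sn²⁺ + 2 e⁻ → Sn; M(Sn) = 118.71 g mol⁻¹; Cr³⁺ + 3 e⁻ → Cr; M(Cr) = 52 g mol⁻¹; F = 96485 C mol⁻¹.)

7.10 g

n(Sn) = 24.3 / 118.71 = 0.2047 mol.
Since Sn²⁺ + 2 e⁻ → Sn, n(e⁻) passed = 2 × 0.2047 = 0.4094 mol.
Cells in series carry the same charge, so the same 0.4094 mol of electrons passes through cell 2.
Cr³⁺ + 3 e⁻ → Cr, so n(Cr) = 0.4094 / 3 = 0.1365 mol.
m(Cr) = 0.1365 × 52 = 7.10 g.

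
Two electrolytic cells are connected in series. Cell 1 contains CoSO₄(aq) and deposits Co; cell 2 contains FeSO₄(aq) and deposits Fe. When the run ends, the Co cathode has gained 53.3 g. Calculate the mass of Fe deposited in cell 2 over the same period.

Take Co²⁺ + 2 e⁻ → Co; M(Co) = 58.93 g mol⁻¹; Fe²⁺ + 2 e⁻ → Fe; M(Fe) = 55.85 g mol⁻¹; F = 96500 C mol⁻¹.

n(Co) = 53.3 / 58.93 = 0.9045 mol.
Since Co²⁺ + 2 e⁻ → Co, n(e⁻) passed = 2 × 0.9045 = 1.809 mol.
Cells in series carry the same charge, so the same 1.809 mol of electrons passes through cell 2.
Fe²⁺ + 2 e⁻ → Fe, so n(Fe) = 1.809 / 2 = 0.9045 mol.
m(Fe) = 0.9045 × 55.85 = 50.5 g.

50.5 g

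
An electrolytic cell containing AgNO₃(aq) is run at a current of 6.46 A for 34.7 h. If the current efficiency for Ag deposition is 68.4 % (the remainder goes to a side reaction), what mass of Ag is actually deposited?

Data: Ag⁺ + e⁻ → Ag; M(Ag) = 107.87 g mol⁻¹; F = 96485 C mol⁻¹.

617 g

Q = I·t = 6.460 × 124920 = 807000 C.
n(e⁻) = 807000/96485 = 8.364 mol; theoretically n(Ag) = 8.364/1 = 8.364 mol, m_theo = 902.2 g.
At 68.4 % efficiency, m_actual = 0.684 × 902.2 = 617 g.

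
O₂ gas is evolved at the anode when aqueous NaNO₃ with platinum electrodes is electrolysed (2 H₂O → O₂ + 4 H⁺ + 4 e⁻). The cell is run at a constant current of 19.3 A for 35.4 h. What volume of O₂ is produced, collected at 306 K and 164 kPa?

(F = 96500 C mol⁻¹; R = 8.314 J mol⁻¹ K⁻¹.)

98.8 L

Q = I·t = 19.30 A × 127440 s = 2460000 C.
n(e⁻) = Q/F = 2460000 / 96500 = 25.49 mol.
4 electrons are transferred per O₂ molecule, so n(O₂) = 25.49 / 4 = 6.372 mol.
V = nRT/P = (6.372 × 8.314 × 306) / (164 × 10³ Pa) = 0.0988 m³ = 98.8 L.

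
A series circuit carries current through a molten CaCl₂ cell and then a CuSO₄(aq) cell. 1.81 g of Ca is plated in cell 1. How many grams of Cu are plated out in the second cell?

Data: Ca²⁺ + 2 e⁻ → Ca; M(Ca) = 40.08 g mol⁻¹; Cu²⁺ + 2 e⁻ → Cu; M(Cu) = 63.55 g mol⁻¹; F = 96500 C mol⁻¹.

n(Ca) = 1.81 / 40.08 = 0.04516 mol.
Since Ca²⁺ + 2 e⁻ → Ca, n(e⁻) passed = 2 × 0.04516 = 0.09032 mol.
Cells in series carry the same charge, so the same 0.09032 mol of electrons passes through cell 2.
Cu²⁺ + 2 e⁻ → Cu, so n(Cu) = 0.09032 / 2 = 0.04516 mol.
m(Cu) = 0.04516 × 63.55 = 2.87 g.

2.87 g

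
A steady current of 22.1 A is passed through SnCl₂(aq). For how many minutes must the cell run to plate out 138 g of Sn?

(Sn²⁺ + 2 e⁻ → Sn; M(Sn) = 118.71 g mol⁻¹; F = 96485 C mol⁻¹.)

169 min

n(Sn) = m/M = 138 / 118.71 = 1.162 mol.
Each Sn atom requires 2 electrons, so n(e⁻) = 2 × 1.162 = 2.325 mol.
Q = n(e⁻)·F = 2.325 × 96485 = 224300 C.
t = Q/I = 224300 / 22.10 A = 10150 s = 169 min.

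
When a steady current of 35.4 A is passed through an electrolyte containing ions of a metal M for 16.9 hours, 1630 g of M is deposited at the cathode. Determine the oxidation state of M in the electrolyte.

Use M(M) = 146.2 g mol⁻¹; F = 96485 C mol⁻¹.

+2

Q = I·t = 35.40 A × 60840 s = 2154000 C, so n(e⁻) = 2154000/96485 = 22.32 mol.
n(M) deposited = 1630 / 146.2 = 11.15 mol.
Electrons per atom = n(e⁻)/n(M) = 22.32 / 11.15 = 2.00 ≈ 2, so the ion is M²⁺.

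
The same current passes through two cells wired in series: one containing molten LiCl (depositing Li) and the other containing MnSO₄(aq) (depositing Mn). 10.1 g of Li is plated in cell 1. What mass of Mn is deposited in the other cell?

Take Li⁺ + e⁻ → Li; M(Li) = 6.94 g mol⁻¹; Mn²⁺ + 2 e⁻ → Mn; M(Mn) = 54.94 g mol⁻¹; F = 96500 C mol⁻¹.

40.0 g

n(Li) = 10.1 / 6.94 = 1.455 mol.
Since Li⁺ + e⁻ → Li, n(e⁻) passed = 1 × 1.455 = 1.455 mol.
Cells in series carry the same charge, so the same 1.455 mol of electrons passes through cell 2.
Mn²⁺ + 2 e⁻ → Mn, so n(Mn) = 1.455 / 2 = 0.7277 mol.
m(Mn) = 0.7277 × 54.94 = 40.0 g.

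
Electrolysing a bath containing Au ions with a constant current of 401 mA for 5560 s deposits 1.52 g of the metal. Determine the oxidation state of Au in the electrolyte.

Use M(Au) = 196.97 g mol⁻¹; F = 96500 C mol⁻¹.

+3

Q = I·t = 0.4010 A × 5560.0 s = 2230 C, so n(e⁻) = 2230/96500 = 0.02310 mol.
n(Au) deposited = 1.52 / 196.97 = 0.007717 mol.
Electrons per atom = n(e⁻)/n(Au) = 0.02310 / 0.007717 = 2.99 ≈ 3, so the ion is Au³⁺.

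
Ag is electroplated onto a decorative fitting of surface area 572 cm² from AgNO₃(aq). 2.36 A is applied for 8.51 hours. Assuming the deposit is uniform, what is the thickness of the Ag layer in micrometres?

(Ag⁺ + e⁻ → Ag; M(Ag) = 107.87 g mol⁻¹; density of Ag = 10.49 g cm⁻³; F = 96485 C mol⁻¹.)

Q = I·t = 2.360 × 30636 = 72300 C; n(e⁻) = 0.7493 mol.
n(Ag) = n(e⁻)/1 = 0.7493 mol, so m = 0.7493 × 107.87 = 80.83 g.
Volume = m/ρ = 80.83 / 10.49 = 7.706 cm³.
Thickness = V/A = 7.706 / 572 = 0.0135 cm = 135 μm.

135 μm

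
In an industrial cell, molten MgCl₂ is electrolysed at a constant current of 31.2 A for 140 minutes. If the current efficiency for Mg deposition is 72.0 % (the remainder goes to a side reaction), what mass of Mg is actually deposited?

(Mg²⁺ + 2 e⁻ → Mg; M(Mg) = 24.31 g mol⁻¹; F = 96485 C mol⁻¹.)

Q = I·t = 31.20 × 8400.0 = 262100 C.
n(e⁻) = 262100/96485 = 2.716 mol; theoretically n(Mg) = 2.716/2 = 1.358 mol, m_theo = 33.02 g.
At 72.0 % efficiency, m_actual = 0.720 × 33.02 = 23.8 g.

23.8 g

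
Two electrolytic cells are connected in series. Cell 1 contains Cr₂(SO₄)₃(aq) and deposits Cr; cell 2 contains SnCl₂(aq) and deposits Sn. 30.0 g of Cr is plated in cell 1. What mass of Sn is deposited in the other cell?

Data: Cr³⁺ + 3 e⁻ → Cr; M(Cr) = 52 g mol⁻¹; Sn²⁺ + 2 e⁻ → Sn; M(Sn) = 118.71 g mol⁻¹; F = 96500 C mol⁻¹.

103 g

n(Cr) = 30.0 / 52 = 0.5769 mol.
Since Cr³⁺ + 3 e⁻ → Cr, n(e⁻) passed = 3 × 0.5769 = 1.731 mol.
Cells in series carry the same charge, so the same 1.731 mol of electrons passes through cell 2.
Sn²⁺ + 2 e⁻ → Sn, so n(Sn) = 1.731 / 2 = 0.8654 mol.
m(Sn) = 0.8654 × 118.71 = 103 g.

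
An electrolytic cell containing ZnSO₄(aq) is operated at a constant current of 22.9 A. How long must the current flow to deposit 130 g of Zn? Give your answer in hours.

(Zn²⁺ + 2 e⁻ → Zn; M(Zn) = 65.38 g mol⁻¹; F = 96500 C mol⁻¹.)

n(Zn) = m/M = 130 / 65.38 = 1.988 mol.
Each Zn atom requires 2 electrons, so n(e⁻) = 2 × 1.988 = 3.977 mol.
Q = n(e⁻)·F = 3.977 × 96500 = 383800 C.
t = Q/I = 383800 / 22.90 A = 16760 s = 4.65 h.

4.65 h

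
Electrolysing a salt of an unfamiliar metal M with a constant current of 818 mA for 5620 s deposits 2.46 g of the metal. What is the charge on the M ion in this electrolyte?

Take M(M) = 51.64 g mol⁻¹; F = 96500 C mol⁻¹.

Q = I·t = 0.8180 A × 5620.0 s = 4597 C, so n(e⁻) = 4597/96500 = 0.04764 mol.
n(M) deposited = 2.46 / 51.64 = 0.04764 mol.
Electrons per atom = n(e⁻)/n(M) = 0.04764 / 0.04764 = 1.00 ≈ 1, so the ion is M⁺.

+1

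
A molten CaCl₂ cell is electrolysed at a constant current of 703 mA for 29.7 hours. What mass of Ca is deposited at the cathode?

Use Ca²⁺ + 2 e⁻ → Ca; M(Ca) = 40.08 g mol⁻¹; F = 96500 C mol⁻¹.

Q = I·t = 0.7030 A × 106920 s = 75160 C.
n(e⁻) = Q/F = 75160 / 96500 = 0.7789 mol.
Ca²⁺ + 2 e⁻ → Ca, so n(Ca) = n(e⁻)/2 = 0.3895 mol.
m = n·M = 0.3895 × 40.08 = 15.6 g.

15.6 g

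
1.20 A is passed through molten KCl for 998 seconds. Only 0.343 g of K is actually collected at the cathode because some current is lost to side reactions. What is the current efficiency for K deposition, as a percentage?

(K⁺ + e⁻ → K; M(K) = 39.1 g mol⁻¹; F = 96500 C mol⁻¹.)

70.7 %

Q = I·t = 1.200 × 998.00 = 1198 C; n(e⁻) = 1198/96500 = 0.01241 mol.
Theoretical n(K) = n(e⁻)/1 = 0.01241 mol, i.e. m_theo = 0.01241 × 39.1 = 0.4852 g.
Efficiency = m_actual / m_theo = 0.343 / 0.4852 = 70.7 %.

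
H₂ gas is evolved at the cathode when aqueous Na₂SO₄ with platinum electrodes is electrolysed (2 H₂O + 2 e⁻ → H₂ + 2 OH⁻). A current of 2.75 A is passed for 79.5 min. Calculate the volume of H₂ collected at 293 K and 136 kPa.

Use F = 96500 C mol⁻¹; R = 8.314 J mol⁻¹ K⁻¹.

1.22 L

Q = I·t = 2.750 A × 4770.0 s = 13120 C.
n(e⁻) = Q/F = 13120 / 96500 = 0.1359 mol.
2 electrons are transferred per H₂ molecule, so n(H₂) = 0.1359 / 2 = 0.06797 mol.
V = nRT/P = (0.06797 × 8.314 × 293) / (136 × 10³ Pa) = 0.00122 m³ = 1.22 L.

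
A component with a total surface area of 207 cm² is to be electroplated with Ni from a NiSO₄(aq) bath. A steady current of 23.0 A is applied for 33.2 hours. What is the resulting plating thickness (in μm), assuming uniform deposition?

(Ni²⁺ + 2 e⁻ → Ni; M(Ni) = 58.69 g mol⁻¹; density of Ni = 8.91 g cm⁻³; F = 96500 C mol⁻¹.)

4530 μm

Q = I·t = 23.00 × 119520 = 2749000 C; n(e⁻) = 28.49 mol.
n(Ni) = n(e⁻)/2 = 14.24 mol, so m = 14.24 × 58.69 = 835.9 g.
Volume = m/ρ = 835.9 / 8.91 = 93.82 cm³.
Thickness = V/A = 93.82 / 207 = 0.453 cm = 4530 μm.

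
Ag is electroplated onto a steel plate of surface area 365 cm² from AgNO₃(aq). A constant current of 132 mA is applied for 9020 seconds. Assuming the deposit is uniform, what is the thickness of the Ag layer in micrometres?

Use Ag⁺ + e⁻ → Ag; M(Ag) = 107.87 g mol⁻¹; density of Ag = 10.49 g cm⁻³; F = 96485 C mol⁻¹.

Q = I·t = 0.1320 × 9020.0 = 1191 C; n(e⁻) = 0.01234 mol.
n(Ag) = n(e⁻)/1 = 0.01234 mol, so m = 0.01234 × 107.87 = 1.331 g.
Volume = m/ρ = 1.331 / 10.49 = 0.1269 cm³.
Thickness = V/A = 0.1269 / 365 = 3.48 × 10⁻⁴ cm = 3.48 μm.

3.48 μm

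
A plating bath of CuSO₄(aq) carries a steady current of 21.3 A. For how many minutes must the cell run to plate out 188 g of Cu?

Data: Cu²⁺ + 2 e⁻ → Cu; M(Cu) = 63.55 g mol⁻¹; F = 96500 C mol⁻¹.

n(Cu) = m/M = 188 / 63.55 = 2.958 mol.
Each Cu atom requires 2 electrons, so n(e⁻) = 2 × 2.958 = 5.917 mol.
Q = n(e⁻)·F = 5.917 × 96500 = 571000 C.
t = Q/I = 571000 / 21.30 A = 26810 s = 447 min.

447 min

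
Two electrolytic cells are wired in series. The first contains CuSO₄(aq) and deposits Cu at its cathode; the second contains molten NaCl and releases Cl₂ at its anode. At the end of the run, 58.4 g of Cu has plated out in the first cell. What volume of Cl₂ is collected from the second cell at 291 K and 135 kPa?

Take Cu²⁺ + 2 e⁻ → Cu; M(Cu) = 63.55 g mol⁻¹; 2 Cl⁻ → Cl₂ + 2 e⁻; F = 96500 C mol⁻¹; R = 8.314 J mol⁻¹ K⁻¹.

n(Cu) = 58.4 / 63.55 = 0.9190 mol, so n(e⁻) = 2 × 0.9190 = 1.838 mol.
The cells are in series, so the same 1.838 mol of electrons passes through the second cell.
2 Cl⁻ → Cl₂ + 2 e⁻ — 2 mol e⁻ per mol Cl₂, so n(Cl₂) = 1.838/2 = 0.9190 mol.
V = nRT/P = (0.9190 × 8.314 × 291) / (135 × 10³) = 0.0165 m³ = 16.5 L.

16.5 L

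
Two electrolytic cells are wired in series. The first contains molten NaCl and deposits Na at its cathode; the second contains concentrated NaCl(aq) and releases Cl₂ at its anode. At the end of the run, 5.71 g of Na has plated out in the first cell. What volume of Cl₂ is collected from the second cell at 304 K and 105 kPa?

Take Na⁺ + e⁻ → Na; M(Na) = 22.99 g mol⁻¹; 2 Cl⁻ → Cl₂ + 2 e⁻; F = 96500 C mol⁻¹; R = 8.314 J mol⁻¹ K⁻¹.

2.99 L

n(Na) = 5.71 / 22.99 = 0.2484 mol, so n(e⁻) = 1 × 0.2484 = 0.2484 mol.
The cells are in series, so the same 0.2484 mol of electrons passes through the second cell.
2 Cl⁻ → Cl₂ + 2 e⁻ — 2 mol e⁻ per mol Cl₂, so n(Cl₂) = 0.2484/2 = 0.1242 mol.
V = nRT/P = (0.1242 × 8.314 × 304) / (105 × 10³) = 0.00299 m³ = 2.99 L.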